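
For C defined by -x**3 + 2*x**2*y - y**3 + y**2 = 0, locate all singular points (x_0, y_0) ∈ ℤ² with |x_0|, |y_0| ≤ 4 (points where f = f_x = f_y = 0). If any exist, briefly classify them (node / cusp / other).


Singular points: {(0, 0)}; classification: cusp.

Compute partial derivatives:
  f_x = -3*x**2 + 4*x*y.
  f_y = 2*x**2 - 3*y**2 + 2*y.
Scan x_0 ∈ {−4, ..., 4}. For each x_0, f_y(x_0, y) is a polynomial in y; find its integer roots y ∈ {−4, ..., 4}, then test f_x and f at those candidates.
  x = -4: f_y(-4, y) = -3*y**2 + 2*y + 32; no integer root y with |y| ≤ 4.
  x = -3: f_y(-3, y) = -3*y**2 + 2*y + 18; no integer root y with |y| ≤ 4.
  x = -2: f_y(-2, y) = -3*y**2 + 2*y + 8; vanishes at y ∈ {2}. (-2, 2): f_x = -28 ≠ 0.
  x = -1: f_y(-1, y) = -3*y**2 + 2*y + 2; no integer root y with |y| ≤ 4.
  x = 0: f_y(0, y) = -3*y**2 + 2*y; vanishes at y ∈ {0}. (0, 0): f_x = 0, f = 0 — SINGULAR.
  x = 1: f_y(1, y) = -3*y**2 + 2*y + 2; no integer root y with |y| ≤ 4.
  x = 2: f_y(2, y) = -3*y**2 + 2*y + 8; vanishes at y ∈ {2}. (2, 2): f_x = 4 ≠ 0.
  x = 3: f_y(3, y) = -3*y**2 + 2*y + 18; no integer root y with |y| ≤ 4.
  x = 4: f_y(4, y) = -3*y**2 + 2*y + 32; no integer root y with |y| ≤ 4.
Only singular point on the grid: (0, 0).
Classify: substitute x = 0 + u, y = 0 + v and expand: f = -u**3 + 2*u**2*v - v**3 + v**2.
No constant or linear terms (consistent with a singular point). Quadratic part: v**2. Cubic part: -u**3 + 2*u**2*v - v**3.
The quadratic part v**2 is a perfect square, so there is a single (double) tangent line v = 0, i.e. y = 0. Restricting the cubic part to that line (v = 0) leaves -u**3 ≠ 0, so f is not divisible by v and the branch is v² ≈ u**3 to lowest order — this is a cusp.
Classification: cusp.


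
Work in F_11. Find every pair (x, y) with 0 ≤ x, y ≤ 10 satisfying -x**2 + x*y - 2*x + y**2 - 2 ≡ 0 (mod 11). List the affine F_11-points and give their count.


Affine F_11-points: {(2, 10), (3, 4), (6, 6), (6, 10), (7, 7), (7, 8), (9, 6), (9, 7), (10, 4), (10, 8)}; count = 10.

For each of the 121 pairs (x, y) ∈ F_11², evaluate f(x, y) mod 11. Record the zeros.
  x = 0: [0↦9, 1↦10, 2↦2, 3↦7, 4↦3, 5↦1, 6↦1, 7↦3, 8↦7, 9↦2, 10↦10]  zeros at y ∈ ∅
  x = 1: [0↦6, 1↦8, 2↦1, 3↦7, 4↦4, 5↦3, 6↦4, 7↦7, 8↦1, 9↦8, 10↦6]  zeros at y ∈ ∅
  x = 2: [0↦1, 1↦4, 2↦9, 3↦5, 4↦3, 5↦3, 6↦5, 7↦9, 8↦4, 9↦1, 10↦0]  zeros at y ∈ {10}
  x = 3: [0↦5, 1↦9, 2↦4, 3↦1, 4↦0, 5↦1, 6↦4, 7↦9, 8↦5, 9↦3, 10↦3]  zeros at y ∈ {4}
  x = 4: [0↦7, 1↦1, 2↦8, 3↦6, 4↦6, 5↦8, 6↦1, 7↦7, 8↦4, 9↦3, 10↦4]  zeros at y ∈ ∅
  x = 5: [0↦7, 1↦2, 2↦10, 3↦9, 4↦10, 5↦2, 6↦7, 7↦3, 8↦1, 9↦1, 10↦3]  zeros at y ∈ ∅
  x = 6: [0↦5, 1↦1, 2↦10, 3↦10, 4↦1, 5↦5, 6↦0, 7↦8, 8↦7, 9↦8, 10↦0]  zeros at y ∈ {6, 10}
  x = 7: [0↦1, 1↦9, 2↦8, 3↦9, 4↦1, 5↦6, 6↦2, 7↦0, 8↦0, 9↦2, 10↦6]  zeros at y ∈ {7, 8}
  x = 8: [0↦6, 1↦4, 2↦4, 3↦6, 4↦10, 5↦5, 6↦2, 7↦1, 8↦2, 9↦5, 10↦10]  zeros at y ∈ ∅
  x = 9: [0↦9, 1↦8, 2↦9, 3↦1, 4↦6, 5↦2, 6↦0, 7↦0, 8↦2, 9↦6, 10↦1]  zeros at y ∈ {6, 7}
  x = 10: [0↦10, 1↦10, 2↦1, 3↦5, 4↦0, 5↦8, 6↦7, 7↦8, 8↦0, 9↦5, 10↦1]  zeros at y ∈ {4, 8}
Collecting zeros: affine points = {(2, 10), (3, 4), (6, 6), (6, 10), (7, 7), (7, 8), (9, 6), (9, 7), (10, 4), (10, 8)}.
Total count |C(F_11)_aff| = 10.


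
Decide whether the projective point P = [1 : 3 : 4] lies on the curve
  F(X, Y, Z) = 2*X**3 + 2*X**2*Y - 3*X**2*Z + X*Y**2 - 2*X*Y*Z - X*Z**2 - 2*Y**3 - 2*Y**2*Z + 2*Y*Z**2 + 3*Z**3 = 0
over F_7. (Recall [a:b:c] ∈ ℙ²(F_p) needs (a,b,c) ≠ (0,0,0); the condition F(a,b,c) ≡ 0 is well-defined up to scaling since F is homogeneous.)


F(1,3,4) ≡ 1 (mod 7); P is NOT on the curve.

Evaluate F(1, 3, 4) term-by-term (mod 7).
  2*X**3 ↦ 2·1·1·1 = 2
  2*X**2*Y ↦ 2·1·3·1 = 6
  -3*X**2*Z ↦ -3·1·1·4 = -12
  X*Y**2 ↦ 1·1·9·1 = 9
  -2*X*Y*Z ↦ -2·1·3·4 = -24
  -X*Z**2 ↦ -1·1·1·16 = -16
  -2*Y**3 ↦ -2·1·27·1 = -54
  -2*Y**2*Z ↦ -2·1·9·4 = -72
  2*Y*Z**2 ↦ 2·1·3·16 = 96
  3*Z**3 ↦ 3·1·1·64 = 192
Sum: F(1, 3, 4) = (2) + (6) + (-12) + (9) + (-24) + (-16) + (-54) + (-72) + (96) + (192) = 127.
Reducing mod 7: 127 ≡ 1 (mod 7).
Since F(a, b, c) ≡ 1 ≠ 0 (mod 7), P does NOT lie on the curve.


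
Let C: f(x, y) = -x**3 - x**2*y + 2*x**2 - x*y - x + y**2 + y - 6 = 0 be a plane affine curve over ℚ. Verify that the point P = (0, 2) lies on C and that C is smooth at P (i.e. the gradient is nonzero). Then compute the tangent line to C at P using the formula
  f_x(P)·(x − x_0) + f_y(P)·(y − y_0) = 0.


Tangent line at P: -3*x + 5*y - 10 = 0.

Step 1: f(0, 2) = 0, so P lies on C.
Step 2: partial derivatives
  f_x(x, y) = -3*x**2 - 2*x*y + 4*x - y - 1, f_y(x, y) = -x**2 - x + 2*y + 1.
  f_x(P) = -3, f_y(P) = 5 (gradient nonzero, so P is smooth).
Step 3: tangent line at P: -3·(x − 0) + 5·(y − 2) = 0.
Expanding: -3*x + 5*y - 10 = 0.


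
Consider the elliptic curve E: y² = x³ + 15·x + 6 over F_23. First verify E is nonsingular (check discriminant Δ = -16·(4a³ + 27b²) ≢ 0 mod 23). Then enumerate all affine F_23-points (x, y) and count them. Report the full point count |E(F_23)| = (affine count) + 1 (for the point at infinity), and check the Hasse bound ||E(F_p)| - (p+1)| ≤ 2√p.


Affine points = {(0, 11), (0, 12), (3, 3), (3, 20), (6, 6), (6, 17), (10, 11), (10, 12), (13, 11), (13, 12), (14, 4), (14, 19), (15, 8), (15, 15), (16, 8), (16, 15), (18, 6), (18, 17), (20, 7), (20, 16), (22, 6), (22, 17)}; affine count = 22; |E(F_23)| = 23.

Discriminant check: Δ ∝ 4a³ + 27b² = 4·15³ + 27·6² = 4·3375 + 27·36 ≡ 5 (mod 23). Nonzero ⇒ E is nonsingular.
For each x ∈ F_23, compute rhs = x³ + 15·x + 6 mod 23, then count y ∈ F_23 with y² ≡ rhs.
  x = 0: rhs = 6, matching y values: 11, 12 (2 points).
  x = 1: rhs = 22, matching y values: none (0 points).
  x = 2: rhs = 21, matching y values: none (0 points).
  x = 3: rhs = 9, matching y values: 3, 20 (2 points).
  x = 4: rhs = 15, matching y values: none (0 points).
  x = 5: rhs = 22, matching y values: none (0 points).
  x = 6: rhs = 13, matching y values: 6, 17 (2 points).
  x = 7: rhs = 17, matching y values: none (0 points).
  x = 8: rhs = 17, matching y values: none (0 points).
  x = 9: rhs = 19, matching y values: none (0 points).
  x = 10: rhs = 6, matching y values: 11, 12 (2 points).
  x = 11: rhs = 7, matching y values: none (0 points).
  x = 12: rhs = 5, matching y values: none (0 points).
  x = 13: rhs = 6, matching y values: 11, 12 (2 points).
  x = 14: rhs = 16, matching y values: 4, 19 (2 points).
  x = 15: rhs = 18, matching y values: 8, 15 (2 points).
  x = 16: rhs = 18, matching y values: 8, 15 (2 points).
  x = 17: rhs = 22, matching y values: none (0 points).
  x = 18: rhs = 13, matching y values: 6, 17 (2 points).
  x = 19: rhs = 20, matching y values: none (0 points).
  x = 20: rhs = 3, matching y values: 7, 16 (2 points).
  x = 21: rhs = 14, matching y values: none (0 points).
  x = 22: rhs = 13, matching y values: 6, 17 (2 points).
Total affine count: 22.
Full point count |E(F_23)| = 22 + 1 = 23.
Hasse bound: |23 − (23+1)| = |-1| = 1 ≤ 2√23 ≈ 9.5917 ✓.


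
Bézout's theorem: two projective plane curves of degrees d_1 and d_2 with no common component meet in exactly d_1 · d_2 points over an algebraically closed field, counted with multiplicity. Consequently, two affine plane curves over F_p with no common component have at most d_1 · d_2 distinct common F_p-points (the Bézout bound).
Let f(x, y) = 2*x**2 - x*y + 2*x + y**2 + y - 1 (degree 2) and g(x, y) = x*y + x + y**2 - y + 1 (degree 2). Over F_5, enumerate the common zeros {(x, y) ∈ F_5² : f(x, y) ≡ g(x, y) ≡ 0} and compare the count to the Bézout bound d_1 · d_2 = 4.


Common zeros: ∅; count = 0; Bézout bound = 4.

deg(f) = 2, deg(g) = 2, so Bézout bound = 4.
Scan x ∈ F_5. For each x, list the y ∈ F_5 with f(x, y) ≡ 0 and those with g(x, y) ≡ 0 (mod 5); the common zeros in that column are the intersection.
  x = 0: f ≡ 0 at y ∈ {2}; g ≡ 0 at y ∈ ∅; common: ∅.
  x = 1: f ≡ 0 at y ∈ ∅; g ≡ 0 at y ∈ ∅; common: ∅.
  x = 2: f ≡ 0 at y ∈ ∅; g ≡ 0 at y ∈ {1, 3}; common: ∅.
  x = 3: f ≡ 0 at y ∈ ∅; g ≡ 0 at y ∈ ∅; common: ∅.
  x = 4: f ≡ 0 at y ∈ ∅; g ≡ 0 at y ∈ {0, 2}; common: ∅.
Collecting: common zeros = ∅, so the count is 0.
Comparison with the Bézout bound: 0 ≤ 4 = deg(f)·deg(g), as expected for curves with no common component (the affine F_5-count falls short of the bound because intersections may lie at infinity, over extension fields, or carry multiplicity).


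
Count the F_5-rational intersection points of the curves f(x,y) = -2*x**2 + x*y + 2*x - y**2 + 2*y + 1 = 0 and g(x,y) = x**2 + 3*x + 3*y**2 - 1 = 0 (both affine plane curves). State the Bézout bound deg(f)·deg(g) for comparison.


Common zeros: {(4, 4)}; count = 1; Bézout bound = 4.

deg(f) = 2, deg(g) = 2, so Bézout bound = 4.
Scan x ∈ F_5. For each x, list the y ∈ F_5 with f(x, y) ≡ 0 and those with g(x, y) ≡ 0 (mod 5); the common zeros in that column are the intersection.
  x = 0: f ≡ 0 at y ∈ ∅; g ≡ 0 at y ∈ ∅; common: ∅.
  x = 1: f ≡ 0 at y ∈ ∅; g ≡ 0 at y ∈ {2, 3}; common: ∅.
  x = 2: f ≡ 0 at y ∈ {1, 3}; g ≡ 0 at y ∈ ∅; common: ∅.
  x = 3: f ≡ 0 at y ∈ {2, 3}; g ≡ 0 at y ∈ {1, 4}; common: ∅.
  x = 4: f ≡ 0 at y ∈ {2, 4}; g ≡ 0 at y ∈ {1, 4}; common: {4}.
Collecting: common zeros = {(4, 4)}, so the count is 1.
Comparison with the Bézout bound: 1 ≤ 4 = deg(f)·deg(g), as expected for curves with no common component (the affine F_5-count falls short of the bound because intersections may lie at infinity, over extension fields, or carry multiplicity).


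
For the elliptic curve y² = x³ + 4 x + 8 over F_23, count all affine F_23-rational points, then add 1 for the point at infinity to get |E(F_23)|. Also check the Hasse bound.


Affine points = {(0, 10), (0, 13), (1, 6), (1, 17), (2, 1), (2, 22), (3, 1), (3, 22), (6, 8), (6, 15), (8, 0), (10, 6), (10, 17), (11, 7), (11, 16), (12, 6), (12, 17), (13, 7), (13, 16), (14, 5), (14, 18), (15, 4), (15, 19), (18, 1), (18, 22), (22, 7), (22, 16)}; affine count = 27; |E(F_23)| = 28.

Discriminant check: Δ ∝ 4a³ + 27b² = 4·4³ + 27·8² = 4·64 + 27·64 ≡ 6 (mod 23). Nonzero ⇒ E is nonsingular.
For each x ∈ F_23, compute rhs = x³ + 4·x + 8 mod 23, then count y ∈ F_23 with y² ≡ rhs.
  x = 0: rhs = 8, matching y values: 10, 13 (2 points).
  x = 1: rhs = 13, matching y values: 6, 17 (2 points).
  x = 2: rhs = 1, matching y values: 1, 22 (2 points).
  x = 3: rhs = 1, matching y values: 1, 22 (2 points).
  x = 4: rhs = 19, matching y values: none (0 points).
  x = 5: rhs = 15, matching y values: none (0 points).
  x = 6: rhs = 18, matching y values: 8, 15 (2 points).
  x = 7: rhs = 11, matching y values: none (0 points).
  x = 8: rhs = 0, matching y values: 0 (1 points).
  x = 9: rhs = 14, matching y values: none (0 points).
  x = 10: rhs = 13, matching y values: 6, 17 (2 points).
  x = 11: rhs = 3, matching y values: 7, 16 (2 points).
  x = 12: rhs = 13, matching y values: 6, 17 (2 points).
  x = 13: rhs = 3, matching y values: 7, 16 (2 points).
  x = 14: rhs = 2, matching y values: 5, 18 (2 points).
  x = 15: rhs = 16, matching y values: 4, 19 (2 points).
  x = 16: rhs = 5, matching y values: none (0 points).
  x = 17: rhs = 21, matching y values: none (0 points).
  x = 18: rhs = 1, matching y values: 1, 22 (2 points).
  x = 19: rhs = 20, matching y values: none (0 points).
  x = 20: rhs = 15, matching y values: none (0 points).
  x = 21: rhs = 15, matching y values: none (0 points).
  x = 22: rhs = 3, matching y values: 7, 16 (2 points).
Total affine count: 27.
Full point count |E(F_23)| = 27 + 1 = 28.
Hasse bound: |28 − (23+1)| = |4| = 4 ≤ 2√23 ≈ 9.5917 ✓.


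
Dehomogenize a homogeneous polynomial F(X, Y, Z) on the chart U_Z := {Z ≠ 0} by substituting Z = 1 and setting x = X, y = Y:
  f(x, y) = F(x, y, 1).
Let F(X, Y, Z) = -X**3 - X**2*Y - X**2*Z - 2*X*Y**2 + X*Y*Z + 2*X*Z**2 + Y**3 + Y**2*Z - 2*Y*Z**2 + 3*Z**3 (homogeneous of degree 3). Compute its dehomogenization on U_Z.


f(x, y) = -x**3 - x**2*y - x**2 - 2*x*y**2 + x*y + 2*x + y**3 + y**2 - 2*y + 3

On U_Z we set Z = 1. Each monomial c·X^i·Y^j·Z^k in F becomes c·x^i·y^j·1^k = c·x^i·y^j.
Substituting Z = 1: F(X, Y, 1) = -x**3 - x**2*y - x**2 - 2*x*y**2 + x*y + 2*x + y**3 + y**2 - 2*y + 3.
Note: deg(f) ≤ deg(F) = 3; strict inequality happens when F is divisible by Z (lost terms).


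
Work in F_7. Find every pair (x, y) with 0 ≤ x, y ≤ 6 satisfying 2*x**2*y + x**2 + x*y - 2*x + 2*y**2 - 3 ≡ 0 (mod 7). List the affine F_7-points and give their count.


Affine F_7-points: {(3, 0), (6, 0), (6, 3)}; count = 3.

For each of the 49 pairs (x, y) ∈ F_7², evaluate f(x, y) mod 7. Record the zeros.
  x = 0: [0↦4, 1↦6, 2↦5, 3↦1, 4↦1, 5↦5, 6↦6]  zeros at y ∈ ∅
  x = 1: [0↦3, 1↦1, 2↦3, 3↦2, 4↦5, 5↦5, 6↦2]  zeros at y ∈ ∅
  x = 2: [0↦4, 1↦2, 2↦4, 3↦3, 4↦6, 5↦6, 6↦3]  zeros at y ∈ ∅
  x = 3: [0↦0, 1↦2, 2↦1, 3↦4, 4↦4, 5↦1, 6↦2]  zeros at y ∈ {0}
  x = 4: [0↦5, 1↦1, 2↦1, 3↦5, 4↦6, 5↦4, 6↦6]  zeros at y ∈ ∅
  x = 5: [0↦5, 1↦6, 2↦4, 3↦6, 4↦5, 5↦1, 6↦1]  zeros at y ∈ ∅
  x = 6: [0↦0, 1↦3, 2↦3, 3↦0, 4↦1, 5↦6, 6↦1]  zeros at y ∈ {0, 3}
Collecting zeros: affine points = {(3, 0), (6, 0), (6, 3)}.
Total count |C(F_7)_aff| = 3.


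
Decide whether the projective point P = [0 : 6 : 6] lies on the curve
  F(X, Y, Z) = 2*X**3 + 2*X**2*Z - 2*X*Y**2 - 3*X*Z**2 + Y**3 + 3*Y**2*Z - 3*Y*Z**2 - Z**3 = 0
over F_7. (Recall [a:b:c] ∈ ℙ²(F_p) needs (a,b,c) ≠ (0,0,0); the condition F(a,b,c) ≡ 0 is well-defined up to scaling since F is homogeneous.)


F(0,6,6) ≡ 0 (mod 7); P is on the curve.

Evaluate F(0, 6, 6) term-by-term (mod 7).
  2*X**3 ↦ 2·0·1·1 = 0
  2*X**2*Z ↦ 2·0·1·6 = 0
  -2*X*Y**2 ↦ -2·0·36·1 = 0
  -3*X*Z**2 ↦ -3·0·1·36 = 0
  Y**3 ↦ 1·1·216·1 = 216
  3*Y**2*Z ↦ 3·1·36·6 = 648
  -3*Y*Z**2 ↦ -3·1·6·36 = -648
  -Z**3 ↦ -1·1·1·216 = -216
Sum: F(0, 6, 6) = (0) + (0) + (0) + (0) + (216) + (648) + (-648) + (-216) = 0.
Reducing mod 7: 0 ≡ 0 (mod 7).
Since F(a, b, c) ≡ 0 (mod 7), P lies on the curve.


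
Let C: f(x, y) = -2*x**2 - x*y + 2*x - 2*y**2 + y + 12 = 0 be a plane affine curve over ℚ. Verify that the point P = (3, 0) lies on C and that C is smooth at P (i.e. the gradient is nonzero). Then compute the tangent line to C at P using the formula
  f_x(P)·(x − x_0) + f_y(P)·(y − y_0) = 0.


Tangent line at P: -10*x - 2*y + 30 = 0.

Step 1: f(3, 0) = 0, so P lies on C.
Step 2: partial derivatives
  f_x(x, y) = -4*x - y + 2, f_y(x, y) = -x - 4*y + 1.
  f_x(P) = -10, f_y(P) = -2 (gradient nonzero, so P is smooth).
Step 3: tangent line at P: -10·(x − 3) + -2·(y − 0) = 0.
Expanding: -10*x - 2*y + 30 = 0.


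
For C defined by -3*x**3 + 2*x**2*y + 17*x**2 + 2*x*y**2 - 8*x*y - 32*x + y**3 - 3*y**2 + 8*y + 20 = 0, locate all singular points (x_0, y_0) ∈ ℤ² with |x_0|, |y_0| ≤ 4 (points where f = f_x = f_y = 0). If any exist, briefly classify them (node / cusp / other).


Singular points: {(2, 0)}; classification: node.

Compute partial derivatives:
  f_x = -9*x**2 + 4*x*y + 34*x + 2*y**2 - 8*y - 32.
  f_y = 2*x**2 + 4*x*y - 8*x + 3*y**2 - 6*y + 8.
Scan x_0 ∈ {−4, ..., 4}. For each x_0, f_y(x_0, y) is a polynomial in y; find its integer roots y ∈ {−4, ..., 4}, then test f_x and f at those candidates.
  x = -4: f_y(-4, y) = 3*y**2 - 22*y + 72; no integer root y with |y| ≤ 4.
  x = -3: f_y(-3, y) = 3*y**2 - 18*y + 50; no integer root y with |y| ≤ 4.
  x = -2: f_y(-2, y) = 3*y**2 - 14*y + 32; no integer root y with |y| ≤ 4.
  x = -1: f_y(-1, y) = 3*y**2 - 10*y + 18; no integer root y with |y| ≤ 4.
  x = 0: f_y(0, y) = 3*y**2 - 6*y + 8; no integer root y with |y| ≤ 4.
  x = 1: f_y(1, y) = 3*y**2 - 2*y + 2; no integer root y with |y| ≤ 4.
  x = 2: f_y(2, y) = 3*y**2 + 2*y; vanishes at y ∈ {0}. (2, 0): f_x = 0, f = 0 — SINGULAR.
  x = 3: f_y(3, y) = 3*y**2 + 6*y + 2; no integer root y with |y| ≤ 4.
  x = 4: f_y(4, y) = 3*y**2 + 10*y + 8; vanishes at y ∈ {-2}. (4, -2): f_x = -48 ≠ 0.
Only singular point on the grid: (2, 0).
Classify: substitute x = 2 + u, y = 0 + v and expand: f = -3*u**3 + 2*u**2*v - u**2 + 2*u*v**2 + v**3 + v**2.
No constant or linear terms (consistent with a singular point). Quadratic part: -u**2 + v**2. Cubic part: -3*u**3 + 2*u**2*v + 2*u*v**2 + v**3.
The quadratic part v**2 - u**2 = (v − u)(v + u) splits into two distinct linear factors, so there are two distinct tangent lines y − 0 = ±(x − 2) — this is a node (ordinary double point).
Classification: node.


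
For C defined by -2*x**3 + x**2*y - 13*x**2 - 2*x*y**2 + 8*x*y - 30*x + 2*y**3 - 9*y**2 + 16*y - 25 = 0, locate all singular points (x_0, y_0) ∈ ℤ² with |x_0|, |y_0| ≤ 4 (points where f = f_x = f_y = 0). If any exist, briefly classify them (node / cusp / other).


Singular points: {(-2, 1)}; classification: cusp.

Compute partial derivatives:
  f_x = -6*x**2 + 2*x*y - 26*x - 2*y**2 + 8*y - 30.
  f_y = x**2 - 4*x*y + 8*x + 6*y**2 - 18*y + 16.
Scan x_0 ∈ {−4, ..., 4}. For each x_0, f_y(x_0, y) is a polynomial in y; find its integer roots y ∈ {−4, ..., 4}, then test f_x and f at those candidates.
  x = -4: f_y(-4, y) = 6*y**2 - 2*y; vanishes at y ∈ {0}. (-4, 0): f_x = -22 ≠ 0.
  x = -3: f_y(-3, y) = 6*y**2 - 6*y + 1; no integer root y with |y| ≤ 4.
  x = -2: f_y(-2, y) = 6*y**2 - 10*y + 4; vanishes at y ∈ {1}. (-2, 1): f_x = 0, f = 0 — SINGULAR.
  x = -1: f_y(-1, y) = 6*y**2 - 14*y + 9; no integer root y with |y| ≤ 4.
  x = 0: f_y(0, y) = 6*y**2 - 18*y + 16; no integer root y with |y| ≤ 4.
  x = 1: f_y(1, y) = 6*y**2 - 22*y + 25; no integer root y with |y| ≤ 4.
  x = 2: f_y(2, y) = 6*y**2 - 26*y + 36; no integer root y with |y| ≤ 4.
  x = 3: f_y(3, y) = 6*y**2 - 30*y + 49; no integer root y with |y| ≤ 4.
  x = 4: f_y(4, y) = 6*y**2 - 34*y + 64; no integer root y with |y| ≤ 4.
Only singular point on the grid: (-2, 1).
Classify: substitute x = -2 + u, y = 1 + v and expand: f = -2*u**3 + u**2*v - 2*u*v**2 + 2*v**3 + v**2.
No constant or linear terms (consistent with a singular point). Quadratic part: v**2. Cubic part: -2*u**3 + u**2*v - 2*u*v**2 + 2*v**3.
The quadratic part v**2 is a perfect square, so there is a single (double) tangent line v = 0, i.e. y = 1. Restricting the cubic part to that line (v = 0) leaves -2*u**3 ≠ 0, so f is not divisible by v and the branch is v² ≈ 2*u**3 to lowest order — this is a cusp.
Classification: cusp.


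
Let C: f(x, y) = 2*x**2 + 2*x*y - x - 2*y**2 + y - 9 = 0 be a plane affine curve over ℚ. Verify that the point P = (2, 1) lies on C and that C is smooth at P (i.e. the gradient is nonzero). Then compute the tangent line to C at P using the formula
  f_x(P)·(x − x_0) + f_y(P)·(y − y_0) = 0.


Tangent line at P: 9*x + y - 19 = 0.

Step 1: f(2, 1) = 0, so P lies on C.
Step 2: partial derivatives
  f_x(x, y) = 4*x + 2*y - 1, f_y(x, y) = 2*x - 4*y + 1.
  f_x(P) = 9, f_y(P) = 1 (gradient nonzero, so P is smooth).
Step 3: tangent line at P: 9·(x − 2) + 1·(y − 1) = 0.
Expanding: 9*x + y - 19 = 0.


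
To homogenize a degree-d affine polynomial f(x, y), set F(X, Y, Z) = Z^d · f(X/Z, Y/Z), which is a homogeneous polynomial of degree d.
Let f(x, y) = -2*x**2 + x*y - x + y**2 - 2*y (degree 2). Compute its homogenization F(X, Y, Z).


F(X, Y, Z) = -2*X**2 + X*Y - X*Z + Y**2 - 2*Y*Z

deg(f) = 2.
Substitute x = X/Z, y = Y/Z into f, then multiply by Z^2.
  monomial -2·x^2·y^0 ↦ -2·X^2·Y^0·Z^0.
  monomial 1·x^1·y^1 ↦ 1·X^1·Y^1·Z^0.
  monomial -1·x^1·y^0 ↦ -1·X^1·Y^0·Z^1.
  monomial 1·x^0·y^2 ↦ 1·X^0·Y^2·Z^0.
  monomial -2·x^0·y^1 ↦ -2·X^0·Y^1·Z^1.
Collecting: F(X, Y, Z) = -2*X**2 + X*Y - X*Z + Y**2 - 2*Y*Z.


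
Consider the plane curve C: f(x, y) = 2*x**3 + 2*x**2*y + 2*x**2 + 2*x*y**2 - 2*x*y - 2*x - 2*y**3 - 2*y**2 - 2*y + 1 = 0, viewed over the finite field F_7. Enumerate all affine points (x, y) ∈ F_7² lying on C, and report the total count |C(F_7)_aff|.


Affine F_7-points: {(0, 3), (1, 4), (1, 6), (2, 0), (3, 6)}; count = 5.

For each of the 49 pairs (x, y) ∈ F_7², evaluate f(x, y) mod 7. Record the zeros.
  x = 0: [0↦1, 1↦2, 2↦1, 3↦0, 4↦1, 5↦6, 6↦3]  zeros at y ∈ {3}
  x = 1: [0↦3, 1↦6, 2↦4, 3↦6, 4↦0, 5↦2, 6↦0]  zeros at y ∈ {4, 6}
  x = 2: [0↦0, 1↦2, 2↦3, 3↦5, 4↦3, 5↦6, 6↦2]  zeros at y ∈ {0}
  x = 3: [0↦4, 1↦2, 2↦3, 3↦2, 4↦1, 5↦2, 6↦0]  zeros at y ∈ {6}
  x = 4: [0↦6, 1↦4, 2↦2, 3↦2, 4↦6, 5↦2, 6↦6]  zeros at y ∈ ∅
  x = 5: [0↦4, 1↦6, 2↦5, 3↦3, 4↦2, 5↦4, 6↦4]  zeros at y ∈ ∅
  x = 6: [0↦3, 1↦6, 2↦3, 3↦3, 4↦1, 5↦6, 6↦6]  zeros at y ∈ ∅
Collecting zeros: affine points = {(0, 3), (1, 4), (1, 6), (2, 0), (3, 6)}.
Total count |C(F_7)_aff| = 5.


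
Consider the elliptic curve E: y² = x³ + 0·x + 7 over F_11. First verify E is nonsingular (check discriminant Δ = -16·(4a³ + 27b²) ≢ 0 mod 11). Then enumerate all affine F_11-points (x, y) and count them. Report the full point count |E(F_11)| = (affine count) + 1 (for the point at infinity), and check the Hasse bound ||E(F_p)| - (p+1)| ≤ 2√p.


Affine points = {(2, 2), (2, 9), (3, 1), (3, 10), (4, 4), (4, 7), (5, 0), (6, 5), (6, 6), (7, 3), (7, 8)}; affine count = 11; |E(F_11)| = 12.

Discriminant check: Δ ∝ 4a³ + 27b² = 4·0³ + 27·7² = 4·0 + 27·49 ≡ 3 (mod 11). Nonzero ⇒ E is nonsingular.
For each x ∈ F_11, compute rhs = x³ + 0·x + 7 mod 11, then count y ∈ F_11 with y² ≡ rhs.
  x = 0: rhs = 7, matching y values: none (0 points).
  x = 1: rhs = 8, matching y values: none (0 points).
  x = 2: rhs = 4, matching y values: 2, 9 (2 points).
  x = 3: rhs = 1, matching y values: 1, 10 (2 points).
  x = 4: rhs = 5, matching y values: 4, 7 (2 points).
  x = 5: rhs = 0, matching y values: 0 (1 points).
  x = 6: rhs = 3, matching y values: 5, 6 (2 points).
  x = 7: rhs = 9, matching y values: 3, 8 (2 points).
  x = 8: rhs = 2, matching y values: none (0 points).
  x = 9: rhs = 10, matching y values: none (0 points).
  x = 10: rhs = 6, matching y values: none (0 points).
Total affine count: 11.
Full point count |E(F_11)| = 11 + 1 = 12.
Hasse bound: |12 − (11+1)| = |0| = 0 ≤ 2√11 ≈ 6.6332 ✓.


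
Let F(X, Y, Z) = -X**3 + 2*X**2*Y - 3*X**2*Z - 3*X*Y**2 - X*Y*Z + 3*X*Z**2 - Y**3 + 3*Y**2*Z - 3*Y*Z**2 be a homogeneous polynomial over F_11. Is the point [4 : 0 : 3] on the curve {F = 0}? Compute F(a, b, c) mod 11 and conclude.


F(4,0,3) ≡ 10 (mod 11); P is NOT on the curve.

Evaluate F(4, 0, 3) term-by-term (mod 11).
  -X**3 ↦ -1·64·1·1 = -64
  2*X**2*Y ↦ 2·16·0·1 = 0
  -3*X**2*Z ↦ -3·16·1·3 = -144
  -3*X*Y**2 ↦ -3·4·0·1 = 0
  -X*Y*Z ↦ -1·4·0·3 = 0
  3*X*Z**2 ↦ 3·4·1·9 = 108
  -Y**3 ↦ -1·1·0·1 = 0
  3*Y**2*Z ↦ 3·1·0·3 = 0
  -3*Y*Z**2 ↦ -3·1·0·9 = 0
Sum: F(4, 0, 3) = (-64) + (0) + (-144) + (0) + (0) + (108) + (0) + (0) + (0) = -100.
Reducing mod 11: -100 ≡ 10 (mod 11).
Since F(a, b, c) ≡ 10 ≠ 0 (mod 11), P does NOT lie on the curve.


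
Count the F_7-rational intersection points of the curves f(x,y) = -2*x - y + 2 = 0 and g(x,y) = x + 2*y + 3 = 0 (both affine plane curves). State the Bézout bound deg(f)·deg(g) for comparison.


Common zeros: {(0, 2)}; count = 1; Bézout bound = 1.

deg(f) = 1, deg(g) = 1, so Bézout bound = 1.
Scan x ∈ F_7. For each x, list the y ∈ F_7 with f(x, y) ≡ 0 and those with g(x, y) ≡ 0 (mod 7); the common zeros in that column are the intersection.
  x = 0: f ≡ 0 at y ∈ {2}; g ≡ 0 at y ∈ {2}; common: {2}.
  x = 1: f ≡ 0 at y ∈ {0}; g ≡ 0 at y ∈ {5}; common: ∅.
  x = 2: f ≡ 0 at y ∈ {5}; g ≡ 0 at y ∈ {1}; common: ∅.
  x = 3: f ≡ 0 at y ∈ {3}; g ≡ 0 at y ∈ {4}; common: ∅.
  x = 4: f ≡ 0 at y ∈ {1}; g ≡ 0 at y ∈ {0}; common: ∅.
  x = 5: f ≡ 0 at y ∈ {6}; g ≡ 0 at y ∈ {3}; common: ∅.
  x = 6: f ≡ 0 at y ∈ {4}; g ≡ 0 at y ∈ {6}; common: ∅.
Collecting: common zeros = {(0, 2)}, so the count is 1.
Comparison with the Bézout bound: 1 ≤ 1 = deg(f)·deg(g), as expected for curves with no common component (the bound is attained).


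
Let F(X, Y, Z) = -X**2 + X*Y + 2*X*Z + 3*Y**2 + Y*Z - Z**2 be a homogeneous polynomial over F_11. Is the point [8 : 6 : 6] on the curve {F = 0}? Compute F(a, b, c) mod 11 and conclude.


F(8,6,6) ≡ 1 (mod 11); P is NOT on the curve.

Evaluate F(8, 6, 6) term-by-term (mod 11).
  -X**2 ↦ -1·64·1·1 = -64
  X*Y ↦ 1·8·6·1 = 48
  2*X*Z ↦ 2·8·1·6 = 96
  3*Y**2 ↦ 3·1·36·1 = 108
  Y*Z ↦ 1·1·6·6 = 36
  -Z**2 ↦ -1·1·1·36 = -36
Sum: F(8, 6, 6) = (-64) + (48) + (96) + (108) + (36) + (-36) = 188.
Reducing mod 11: 188 ≡ 1 (mod 11).
Since F(a, b, c) ≡ 1 ≠ 0 (mod 11), P does NOT lie on the curve.


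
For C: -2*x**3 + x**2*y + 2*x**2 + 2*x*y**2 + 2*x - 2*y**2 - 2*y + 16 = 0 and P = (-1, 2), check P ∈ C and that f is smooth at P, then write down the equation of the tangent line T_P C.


Tangent line at P: -4*x - 17*y + 30 = 0.

Step 1: f(-1, 2) = 0, so P lies on C.
Step 2: partial derivatives
  f_x(x, y) = -6*x**2 + 2*x*y + 4*x + 2*y**2 + 2, f_y(x, y) = x**2 + 4*x*y - 4*y - 2.
  f_x(P) = -4, f_y(P) = -17 (gradient nonzero, so P is smooth).
Step 3: tangent line at P: -4·(x − -1) + -17·(y − 2) = 0.
Expanding: -4*x - 17*y + 30 = 0.


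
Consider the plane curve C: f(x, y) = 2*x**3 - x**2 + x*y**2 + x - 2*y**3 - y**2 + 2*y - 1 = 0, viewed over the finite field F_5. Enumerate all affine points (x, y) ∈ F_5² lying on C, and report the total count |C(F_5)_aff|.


Affine F_5-points: {(2, 2), (4, 0), (4, 2)}; count = 3.

For each of the 25 pairs (x, y) ∈ F_5², evaluate f(x, y) mod 5. Record the zeros.
  x = 0: [0↦4, 1↦3, 2↦3, 3↦2, 4↦3]  zeros at y ∈ ∅
  x = 1: [0↦1, 1↦1, 2↦4, 3↦3, 4↦1]  zeros at y ∈ ∅
  x = 2: [0↦3, 1↦4, 2↦0, 3↦4, 4↦4]  zeros at y ∈ {2}
  x = 3: [0↦2, 1↦4, 2↦3, 3↦2, 4↦4]  zeros at y ∈ ∅
  x = 4: [0↦0, 1↦3, 2↦0, 3↦4, 4↦3]  zeros at y ∈ {0, 2}
Collecting zeros: affine points = {(2, 2), (4, 0), (4, 2)}.
Total count |C(F_5)_aff| = 3.


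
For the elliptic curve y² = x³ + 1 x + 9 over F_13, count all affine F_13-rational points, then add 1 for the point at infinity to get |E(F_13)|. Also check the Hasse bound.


Affine points = {(0, 3), (0, 10), (3, 0), (4, 5), (4, 8), (5, 3), (5, 10), (6, 6), (6, 7), (8, 3), (8, 10), (11, 5), (11, 8)}; affine count = 13; |E(F_13)| = 14.

Discriminant check: Δ ∝ 4a³ + 27b² = 4·1³ + 27·9² = 4·1 + 27·81 ≡ 7 (mod 13). Nonzero ⇒ E is nonsingular.
For each x ∈ F_13, compute rhs = x³ + 1·x + 9 mod 13, then count y ∈ F_13 with y² ≡ rhs.
  x = 0: rhs = 9, matching y values: 3, 10 (2 points).
  x = 1: rhs = 11, matching y values: none (0 points).
  x = 2: rhs = 6, matching y values: none (0 points).
  x = 3: rhs = 0, matching y values: 0 (1 points).
  x = 4: rhs = 12, matching y values: 5, 8 (2 points).
  x = 5: rhs = 9, matching y values: 3, 10 (2 points).
  x = 6: rhs = 10, matching y values: 6, 7 (2 points).
  x = 7: rhs = 8, matching y values: none (0 points).
  x = 8: rhs = 9, matching y values: 3, 10 (2 points).
  x = 9: rhs = 6, matching y values: none (0 points).
  x = 10: rhs = 5, matching y values: none (0 points).
  x = 11: rhs = 12, matching y values: 5, 8 (2 points).
  x = 12: rhs = 7, matching y values: none (0 points).
Total affine count: 13.
Full point count |E(F_13)| = 13 + 1 = 14.
Hasse bound: |14 − (13+1)| = |0| = 0 ≤ 2√13 ≈ 7.2111 ✓.


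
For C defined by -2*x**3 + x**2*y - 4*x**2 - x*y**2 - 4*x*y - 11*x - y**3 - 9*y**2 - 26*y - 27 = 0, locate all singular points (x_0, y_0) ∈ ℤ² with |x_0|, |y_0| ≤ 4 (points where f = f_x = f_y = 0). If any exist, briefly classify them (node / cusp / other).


Singular points: {(-1, -3)}; classification: node.

Compute partial derivatives:
  f_x = -6*x**2 + 2*x*y - 8*x - y**2 - 4*y - 11.
  f_y = x**2 - 2*x*y - 4*x - 3*y**2 - 18*y - 26.
Scan x_0 ∈ {−4, ..., 4}. For each x_0, f_y(x_0, y) is a polynomial in y; find its integer roots y ∈ {−4, ..., 4}, then test f_x and f at those candidates.
  x = -4: f_y(-4, y) = -3*y**2 - 10*y + 6; no integer root y with |y| ≤ 4.
  x = -3: f_y(-3, y) = -3*y**2 - 12*y - 5; no integer root y with |y| ≤ 4.
  x = -2: f_y(-2, y) = -3*y**2 - 14*y - 14; no integer root y with |y| ≤ 4.
  x = -1: f_y(-1, y) = -3*y**2 - 16*y - 21; vanishes at y ∈ {-3}. (-1, -3): f_x = 0, f = 0 — SINGULAR.
  x = 0: f_y(0, y) = -3*y**2 - 18*y - 26; no integer root y with |y| ≤ 4.
  x = 1: f_y(1, y) = -3*y**2 - 20*y - 29; no integer root y with |y| ≤ 4.
  x = 2: f_y(2, y) = -3*y**2 - 22*y - 30; no integer root y with |y| ≤ 4.
  x = 3: f_y(3, y) = -3*y**2 - 24*y - 29; no integer root y with |y| ≤ 4.
  x = 4: f_y(4, y) = -3*y**2 - 26*y - 26; no integer root y with |y| ≤ 4.
Only singular point on the grid: (-1, -3).
Classify: substitute x = -1 + u, y = -3 + v and expand: f = -2*u**3 + u**2*v - u**2 - u*v**2 - v**3 + v**2.
No constant or linear terms (consistent with a singular point). Quadratic part: -u**2 + v**2. Cubic part: -2*u**3 + u**2*v - u*v**2 - v**3.
The quadratic part v**2 - u**2 = (v − u)(v + u) splits into two distinct linear factors, so there are two distinct tangent lines y − -3 = ±(x − -1) — this is a node (ordinary double point).
Classification: node.


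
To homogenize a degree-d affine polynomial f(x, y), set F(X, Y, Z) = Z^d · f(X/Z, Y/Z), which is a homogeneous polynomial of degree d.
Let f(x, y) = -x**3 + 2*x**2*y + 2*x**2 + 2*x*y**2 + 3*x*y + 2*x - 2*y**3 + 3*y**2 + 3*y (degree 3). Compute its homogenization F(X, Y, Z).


F(X, Y, Z) = -X**3 + 2*X**2*Y + 2*X**2*Z + 2*X*Y**2 + 3*X*Y*Z + 2*X*Z**2 - 2*Y**3 + 3*Y**2*Z + 3*Y*Z**2

deg(f) = 3.
Substitute x = X/Z, y = Y/Z into f, then multiply by Z^3.
  monomial -1·x^3·y^0 ↦ -1·X^3·Y^0·Z^0.
  monomial 2·x^2·y^1 ↦ 2·X^2·Y^1·Z^0.
  monomial 2·x^2·y^0 ↦ 2·X^2·Y^0·Z^1.
  monomial 2·x^1·y^2 ↦ 2·X^1·Y^2·Z^0.
  monomial 3·x^1·y^1 ↦ 3·X^1·Y^1·Z^1.
  monomial 2·x^1·y^0 ↦ 2·X^1·Y^0·Z^2.
  monomial -2·x^0·y^3 ↦ -2·X^0·Y^3·Z^0.
  monomial 3·x^0·y^2 ↦ 3·X^0·Y^2·Z^1.
  monomial 3·x^0·y^1 ↦ 3·X^0·Y^1·Z^2.
Collecting: F(X, Y, Z) = -X**3 + 2*X**2*Y + 2*X**2*Z + 2*X*Y**2 + 3*X*Y*Z + 2*X*Z**2 - 2*Y**3 + 3*Y**2*Z + 3*Y*Z**2.


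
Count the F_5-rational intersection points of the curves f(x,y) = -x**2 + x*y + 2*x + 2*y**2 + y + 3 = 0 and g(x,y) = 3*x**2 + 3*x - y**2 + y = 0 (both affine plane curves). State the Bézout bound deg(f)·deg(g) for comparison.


Common zeros: {(3, 3), (4, 0)}; count = 2; Bézout bound = 4.

deg(f) = 2, deg(g) = 2, so Bézout bound = 4.
Scan x ∈ F_5. For each x, list the y ∈ F_5 with f(x, y) ≡ 0 and those with g(x, y) ≡ 0 (mod 5); the common zeros in that column are the intersection.
  x = 0: f ≡ 0 at y ∈ ∅; g ≡ 0 at y ∈ {0, 1}; common: ∅.
  x = 1: f ≡ 0 at y ∈ ∅; g ≡ 0 at y ∈ {3}; common: ∅.
  x = 2: f ≡ 0 at y ∈ {3}; g ≡ 0 at y ∈ ∅; common: ∅.
  x = 3: f ≡ 0 at y ∈ {0, 3}; g ≡ 0 at y ∈ {3}; common: {3}.
  x = 4: f ≡ 0 at y ∈ {0}; g ≡ 0 at y ∈ {0, 1}; common: {0}.
Collecting: common zeros = {(3, 3), (4, 0)}, so the count is 2.
Comparison with the Bézout bound: 2 ≤ 4 = deg(f)·deg(g), as expected for curves with no common component (the affine F_5-count falls short of the bound because intersections may lie at infinity, over extension fields, or carry multiplicity).


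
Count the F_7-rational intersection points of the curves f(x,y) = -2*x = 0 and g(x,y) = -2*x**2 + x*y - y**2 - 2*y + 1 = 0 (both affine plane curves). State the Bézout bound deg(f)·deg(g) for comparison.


Common zeros: {(0, 2), (0, 3)}; count = 2; Bézout bound = 2.

deg(f) = 1, deg(g) = 2, so Bézout bound = 2.
Scan x ∈ F_7. For each x, list the y ∈ F_7 with f(x, y) ≡ 0 and those with g(x, y) ≡ 0 (mod 7); the common zeros in that column are the intersection.
  x = 0: f ≡ 0 at y ∈ {0, 1, 2, 3, 4, 5, 6}; g ≡ 0 at y ∈ {2, 3}; common: {2, 3}.
  x = 1: f ≡ 0 at y ∈ ∅; g ≡ 0 at y ∈ {2, 4}; common: ∅.
  x = 2: f ≡ 0 at y ∈ ∅; g ≡ 0 at y ∈ {0}; common: ∅.
  x = 3: f ≡ 0 at y ∈ ∅; g ≡ 0 at y ∈ ∅; common: ∅.
  x = 4: f ≡ 0 at y ∈ ∅; g ≡ 0 at y ∈ ∅; common: ∅.
  x = 5: f ≡ 0 at y ∈ ∅; g ≡ 0 at y ∈ {0, 3}; common: ∅.
  x = 6: f ≡ 0 at y ∈ ∅; g ≡ 0 at y ∈ ∅; common: ∅.
Collecting: common zeros = {(0, 2), (0, 3)}, so the count is 2.
Comparison with the Bézout bound: 2 ≤ 2 = deg(f)·deg(g), as expected for curves with no common component (the bound is attained).


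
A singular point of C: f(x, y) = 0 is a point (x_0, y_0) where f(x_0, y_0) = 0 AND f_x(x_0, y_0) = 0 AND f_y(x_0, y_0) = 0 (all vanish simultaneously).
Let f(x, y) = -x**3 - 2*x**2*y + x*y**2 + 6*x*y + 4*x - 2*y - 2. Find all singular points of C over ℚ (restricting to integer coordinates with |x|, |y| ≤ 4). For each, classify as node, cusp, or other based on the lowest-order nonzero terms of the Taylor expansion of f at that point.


Singular points: {(1, -1)}; classification: node.

Compute partial derivatives:
  f_x = -3*x**2 - 4*x*y + y**2 + 6*y + 4.
  f_y = -2*x**2 + 2*x*y + 6*x - 2.
Scan x_0 ∈ {−4, ..., 4}. For each x_0, f_y(x_0, y) is a polynomial in y; find its integer roots y ∈ {−4, ..., 4}, then test f_x and f at those candidates.
  x = -4: f_y(-4, y) = -8*y - 58; no integer root y with |y| ≤ 4.
  x = -3: f_y(-3, y) = -6*y - 38; no integer root y with |y| ≤ 4.
  x = -2: f_y(-2, y) = -4*y - 22; no integer root y with |y| ≤ 4.
  x = -1: f_y(-1, y) = -2*y - 10; no integer root y with |y| ≤ 4.
  x = 0: f_y(0, y) = -2; no integer root y with |y| ≤ 4.
  x = 1: f_y(1, y) = 2*y + 2; vanishes at y ∈ {-1}. (1, -1): f_x = 0, f = 0 — SINGULAR.
  x = 2: f_y(2, y) = 4*y + 2; no integer root y with |y| ≤ 4.
  x = 3: f_y(3, y) = 6*y - 2; no integer root y with |y| ≤ 4.
  x = 4: f_y(4, y) = 8*y - 10; no integer root y with |y| ≤ 4.
Only singular point on the grid: (1, -1).
Classify: substitute x = 1 + u, y = -1 + v and expand: f = -u**3 - 2*u**2*v - u**2 + u*v**2 + v**2.
No constant or linear terms (consistent with a singular point). Quadratic part: -u**2 + v**2. Cubic part: -u**3 - 2*u**2*v + u*v**2.
The quadratic part v**2 - u**2 = (v − u)(v + u) splits into two distinct linear factors, so there are two distinct tangent lines y − -1 = ±(x − 1) — this is a node (ordinary double point).
Classification: node.


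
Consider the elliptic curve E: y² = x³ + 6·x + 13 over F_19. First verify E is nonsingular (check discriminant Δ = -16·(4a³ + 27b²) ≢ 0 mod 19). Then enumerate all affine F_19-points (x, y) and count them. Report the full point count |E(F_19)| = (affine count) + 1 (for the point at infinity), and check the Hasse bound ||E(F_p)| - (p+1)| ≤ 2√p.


Affine points = {(1, 1), (1, 18), (3, 1), (3, 18), (4, 5), (4, 14), (5, 4), (5, 15), (9, 6), (9, 13), (10, 3), (10, 16), (11, 2), (11, 17), (15, 1), (15, 18), (16, 5), (16, 14), (18, 5), (18, 14)}; affine count = 20; |E(F_19)| = 21.

Discriminant check: Δ ∝ 4a³ + 27b² = 4·6³ + 27·13² = 4·216 + 27·169 ≡ 12 (mod 19). Nonzero ⇒ E is nonsingular.
For each x ∈ F_19, compute rhs = x³ + 6·x + 13 mod 19, then count y ∈ F_19 with y² ≡ rhs.
  x = 0: rhs = 13, matching y values: none (0 points).
  x = 1: rhs = 1, matching y values: 1, 18 (2 points).
  x = 2: rhs = 14, matching y values: none (0 points).
  x = 3: rhs = 1, matching y values: 1, 18 (2 points).
  x = 4: rhs = 6, matching y values: 5, 14 (2 points).
  x = 5: rhs = 16, matching y values: 4, 15 (2 points).
  x = 6: rhs = 18, matching y values: none (0 points).
  x = 7: rhs = 18, matching y values: none (0 points).
  x = 8: rhs = 3, matching y values: none (0 points).
  x = 9: rhs = 17, matching y values: 6, 13 (2 points).
  x = 10: rhs = 9, matching y values: 3, 16 (2 points).
  x = 11: rhs = 4, matching y values: 2, 17 (2 points).
  x = 12: rhs = 8, matching y values: none (0 points).
  x = 13: rhs = 8, matching y values: none (0 points).
  x = 14: rhs = 10, matching y values: none (0 points).
  x = 15: rhs = 1, matching y values: 1, 18 (2 points).
  x = 16: rhs = 6, matching y values: 5, 14 (2 points).
  x = 17: rhs = 12, matching y values: none (0 points).
  x = 18: rhs = 6, matching y values: 5, 14 (2 points).
Total affine count: 20.
Full point count |E(F_19)| = 20 + 1 = 21.
Hasse bound: |21 − (19+1)| = |1| = 1 ≤ 2√19 ≈ 8.7178 ✓.


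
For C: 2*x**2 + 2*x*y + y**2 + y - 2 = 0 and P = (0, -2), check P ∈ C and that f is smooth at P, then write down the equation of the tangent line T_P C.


Tangent line at P: -4*x - 3*y - 6 = 0.

Step 1: f(0, -2) = 0, so P lies on C.
Step 2: partial derivatives
  f_x(x, y) = 4*x + 2*y, f_y(x, y) = 2*x + 2*y + 1.
  f_x(P) = -4, f_y(P) = -3 (gradient nonzero, so P is smooth).
Step 3: tangent line at P: -4·(x − 0) + -3·(y − -2) = 0.
Expanding: -4*x - 3*y - 6 = 0.


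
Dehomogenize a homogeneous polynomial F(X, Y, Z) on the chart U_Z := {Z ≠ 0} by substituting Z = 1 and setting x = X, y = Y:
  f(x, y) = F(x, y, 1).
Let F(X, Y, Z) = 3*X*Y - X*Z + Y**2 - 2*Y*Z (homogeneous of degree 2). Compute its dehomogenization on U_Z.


f(x, y) = 3*x*y - x + y**2 - 2*y

On U_Z we set Z = 1. Each monomial c·X^i·Y^j·Z^k in F becomes c·x^i·y^j·1^k = c·x^i·y^j.
Substituting Z = 1: F(X, Y, 1) = 3*x*y - x + y**2 - 2*y.
Note: deg(f) ≤ deg(F) = 2; strict inequality happens when F is divisible by Z (lost terms).


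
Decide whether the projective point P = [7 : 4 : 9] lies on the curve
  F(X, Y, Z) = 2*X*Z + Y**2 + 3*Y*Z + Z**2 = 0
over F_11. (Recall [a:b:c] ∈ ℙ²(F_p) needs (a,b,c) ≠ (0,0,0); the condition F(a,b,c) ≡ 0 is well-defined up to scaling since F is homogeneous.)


F(7,4,9) ≡ 1 (mod 11); P is NOT on the curve.

Evaluate F(7, 4, 9) term-by-term (mod 11).
  2*X*Z ↦ 2·7·1·9 = 126
  Y**2 ↦ 1·1·16·1 = 16
  3*Y*Z ↦ 3·1·4·9 = 108
  Z**2 ↦ 1·1·1·81 = 81
Sum: F(7, 4, 9) = (126) + (16) + (108) + (81) = 331.
Reducing mod 11: 331 ≡ 1 (mod 11).
Since F(a, b, c) ≡ 1 ≠ 0 (mod 11), P does NOT lie on the curve.


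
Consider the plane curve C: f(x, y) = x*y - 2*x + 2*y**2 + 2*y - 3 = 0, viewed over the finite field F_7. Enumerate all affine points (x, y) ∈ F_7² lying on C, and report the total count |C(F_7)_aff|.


Affine F_7-points: {(0, 3), (1, 1), (2, 0), (2, 5), (6, 4), (6, 6)}; count = 6.

For each of the 49 pairs (x, y) ∈ F_7², evaluate f(x, y) mod 7. Record the zeros.
  x = 0: [0↦4, 1↦1, 2↦2, 3↦0, 4↦2, 5↦1, 6↦4]  zeros at y ∈ {3}
  x = 1: [0↦2, 1↦0, 2↦2, 3↦1, 4↦4, 5↦4, 6↦1]  zeros at y ∈ {1}
  x = 2: [0↦0, 1↦6, 2↦2, 3↦2, 4↦6, 5↦0, 6↦5]  zeros at y ∈ {0, 5}
  x = 3: [0↦5, 1↦5, 2↦2, 3↦3, 4↦1, 5↦3, 6↦2]  zeros at y ∈ ∅
  x = 4: [0↦3, 1↦4, 2↦2, 3↦4, 4↦3, 5↦6, 6↦6]  zeros at y ∈ ∅
  x = 5: [0↦1, 1↦3, 2↦2, 3↦5, 4↦5, 5↦2, 6↦3]  zeros at y ∈ ∅
  x = 6: [0↦6, 1↦2, 2↦2, 3↦6, 4↦0, 5↦5, 6↦0]  zeros at y ∈ {4, 6}
Collecting zeros: affine points = {(0, 3), (1, 1), (2, 0), (2, 5), (6, 4), (6, 6)}.
Total count |C(F_7)_aff| = 6.


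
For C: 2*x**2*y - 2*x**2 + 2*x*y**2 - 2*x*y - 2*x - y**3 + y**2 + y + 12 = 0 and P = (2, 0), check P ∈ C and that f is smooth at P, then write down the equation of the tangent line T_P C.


Tangent line at P: -10*x + 5*y + 20 = 0.

Step 1: f(2, 0) = 0, so P lies on C.
Step 2: partial derivatives
  f_x(x, y) = 4*x*y - 4*x + 2*y**2 - 2*y - 2, f_y(x, y) = 2*x**2 + 4*x*y - 2*x - 3*y**2 + 2*y + 1.
  f_x(P) = -10, f_y(P) = 5 (gradient nonzero, so P is smooth).
Step 3: tangent line at P: -10·(x − 2) + 5·(y − 0) = 0.
Expanding: -10*x + 5*y + 20 = 0.


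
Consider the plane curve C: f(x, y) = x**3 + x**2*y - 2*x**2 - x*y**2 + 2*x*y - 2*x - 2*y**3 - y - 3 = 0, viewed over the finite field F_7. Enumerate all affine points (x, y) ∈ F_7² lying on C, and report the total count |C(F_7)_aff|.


Affine F_7-points: {(0, 2), (0, 6), (1, 1), (1, 3), (1, 6), (2, 0), (2, 6), (3, 0), (3, 2), (4, 0), (4, 2), (4, 3), (6, 1)}; count = 13.

For each of the 49 pairs (x, y) ∈ F_7², evaluate f(x, y) mod 7. Record the zeros.
  x = 0: [0↦4, 1↦1, 2↦0, 3↦3, 4↦5, 5↦1, 6↦0]  zeros at y ∈ {2, 6}
  x = 1: [0↦1, 1↦0, 2↦6, 3↦0, 4↦5, 5↦2, 6↦0]  zeros at y ∈ {1, 3, 6}
  x = 2: [0↦0, 1↦3, 2↦4, 3↦5, 4↦1, 5↦1, 6↦0]  zeros at y ∈ {0, 6}
  x = 3: [0↦0, 1↦2, 2↦0, 3↦3, 4↦6, 5↦4, 6↦6]  zeros at y ∈ {0, 2}
  x = 4: [0↦0, 1↦3, 2↦0, 3↦0, 4↦5, 5↦3, 6↦3]  zeros at y ∈ {0, 2, 3}
  x = 5: [0↦6, 1↦5, 2↦3, 3↦2, 4↦4, 5↦4, 6↦4]  zeros at y ∈ ∅
  x = 6: [0↦3, 1↦0, 2↦1, 3↦1, 4↦2, 5↦6, 6↦1]  zeros at y ∈ {1}
Collecting zeros: affine points = {(0, 2), (0, 6), (1, 1), (1, 3), (1, 6), (2, 0), (2, 6), (3, 0), (3, 2), (4, 0), (4, 2), (4, 3), (6, 1)}.
Total count |C(F_7)_aff| = 13.
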